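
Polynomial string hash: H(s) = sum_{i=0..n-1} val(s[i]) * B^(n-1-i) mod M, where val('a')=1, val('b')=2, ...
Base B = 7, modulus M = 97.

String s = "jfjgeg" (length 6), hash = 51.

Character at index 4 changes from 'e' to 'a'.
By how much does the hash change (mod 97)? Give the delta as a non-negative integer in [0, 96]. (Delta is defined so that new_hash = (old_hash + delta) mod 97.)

Answer: 69

Derivation:
Delta formula: (val(new) - val(old)) * B^(n-1-k) mod M
  val('a') - val('e') = 1 - 5 = -4
  B^(n-1-k) = 7^1 mod 97 = 7
  Delta = -4 * 7 mod 97 = 69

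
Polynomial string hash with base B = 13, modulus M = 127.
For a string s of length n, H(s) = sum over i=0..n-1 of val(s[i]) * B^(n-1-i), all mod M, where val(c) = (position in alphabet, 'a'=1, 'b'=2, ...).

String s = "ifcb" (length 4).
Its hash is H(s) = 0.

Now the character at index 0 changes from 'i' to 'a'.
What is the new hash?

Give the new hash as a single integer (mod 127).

val('i') = 9, val('a') = 1
Position k = 0, exponent = n-1-k = 3
B^3 mod M = 13^3 mod 127 = 38
Delta = (1 - 9) * 38 mod 127 = 77
New hash = (0 + 77) mod 127 = 77

Answer: 77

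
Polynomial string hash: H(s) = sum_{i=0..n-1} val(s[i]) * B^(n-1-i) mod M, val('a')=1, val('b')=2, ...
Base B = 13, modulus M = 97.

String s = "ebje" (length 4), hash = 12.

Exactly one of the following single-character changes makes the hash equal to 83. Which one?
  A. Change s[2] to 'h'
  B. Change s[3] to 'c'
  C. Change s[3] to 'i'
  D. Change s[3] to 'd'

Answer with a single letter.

Option A: s[2]='j'->'h', delta=(8-10)*13^1 mod 97 = 71, hash=12+71 mod 97 = 83 <-- target
Option B: s[3]='e'->'c', delta=(3-5)*13^0 mod 97 = 95, hash=12+95 mod 97 = 10
Option C: s[3]='e'->'i', delta=(9-5)*13^0 mod 97 = 4, hash=12+4 mod 97 = 16
Option D: s[3]='e'->'d', delta=(4-5)*13^0 mod 97 = 96, hash=12+96 mod 97 = 11

Answer: A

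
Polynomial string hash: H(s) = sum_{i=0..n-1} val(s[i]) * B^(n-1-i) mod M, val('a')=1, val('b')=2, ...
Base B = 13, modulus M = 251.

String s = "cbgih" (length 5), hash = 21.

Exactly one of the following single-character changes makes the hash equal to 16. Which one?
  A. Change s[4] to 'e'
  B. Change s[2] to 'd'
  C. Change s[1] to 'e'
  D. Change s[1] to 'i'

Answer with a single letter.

Answer: B

Derivation:
Option A: s[4]='h'->'e', delta=(5-8)*13^0 mod 251 = 248, hash=21+248 mod 251 = 18
Option B: s[2]='g'->'d', delta=(4-7)*13^2 mod 251 = 246, hash=21+246 mod 251 = 16 <-- target
Option C: s[1]='b'->'e', delta=(5-2)*13^3 mod 251 = 65, hash=21+65 mod 251 = 86
Option D: s[1]='b'->'i', delta=(9-2)*13^3 mod 251 = 68, hash=21+68 mod 251 = 89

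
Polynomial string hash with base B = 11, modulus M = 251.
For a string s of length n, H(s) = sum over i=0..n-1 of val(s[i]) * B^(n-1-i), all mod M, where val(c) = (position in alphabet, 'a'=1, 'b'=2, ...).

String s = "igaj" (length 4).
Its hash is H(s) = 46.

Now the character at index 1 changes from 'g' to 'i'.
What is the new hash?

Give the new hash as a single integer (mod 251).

Answer: 37

Derivation:
val('g') = 7, val('i') = 9
Position k = 1, exponent = n-1-k = 2
B^2 mod M = 11^2 mod 251 = 121
Delta = (9 - 7) * 121 mod 251 = 242
New hash = (46 + 242) mod 251 = 37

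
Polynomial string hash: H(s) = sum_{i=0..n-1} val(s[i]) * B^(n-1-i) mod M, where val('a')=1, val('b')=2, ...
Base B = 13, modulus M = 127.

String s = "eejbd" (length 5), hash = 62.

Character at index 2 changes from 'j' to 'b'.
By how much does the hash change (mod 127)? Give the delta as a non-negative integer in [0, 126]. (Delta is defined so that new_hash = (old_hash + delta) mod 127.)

Delta formula: (val(new) - val(old)) * B^(n-1-k) mod M
  val('b') - val('j') = 2 - 10 = -8
  B^(n-1-k) = 13^2 mod 127 = 42
  Delta = -8 * 42 mod 127 = 45

Answer: 45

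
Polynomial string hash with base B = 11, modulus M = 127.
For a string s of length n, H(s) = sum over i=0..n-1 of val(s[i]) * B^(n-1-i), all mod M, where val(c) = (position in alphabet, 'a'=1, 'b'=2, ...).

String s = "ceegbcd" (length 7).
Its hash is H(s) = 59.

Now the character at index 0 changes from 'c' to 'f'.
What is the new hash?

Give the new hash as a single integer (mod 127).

val('c') = 3, val('f') = 6
Position k = 0, exponent = n-1-k = 6
B^6 mod M = 11^6 mod 127 = 38
Delta = (6 - 3) * 38 mod 127 = 114
New hash = (59 + 114) mod 127 = 46

Answer: 46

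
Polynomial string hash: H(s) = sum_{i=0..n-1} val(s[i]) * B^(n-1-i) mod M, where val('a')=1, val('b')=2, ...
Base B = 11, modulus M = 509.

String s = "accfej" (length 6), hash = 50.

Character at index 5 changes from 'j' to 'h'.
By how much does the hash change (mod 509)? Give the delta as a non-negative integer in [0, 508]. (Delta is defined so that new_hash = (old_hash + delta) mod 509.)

Delta formula: (val(new) - val(old)) * B^(n-1-k) mod M
  val('h') - val('j') = 8 - 10 = -2
  B^(n-1-k) = 11^0 mod 509 = 1
  Delta = -2 * 1 mod 509 = 507

Answer: 507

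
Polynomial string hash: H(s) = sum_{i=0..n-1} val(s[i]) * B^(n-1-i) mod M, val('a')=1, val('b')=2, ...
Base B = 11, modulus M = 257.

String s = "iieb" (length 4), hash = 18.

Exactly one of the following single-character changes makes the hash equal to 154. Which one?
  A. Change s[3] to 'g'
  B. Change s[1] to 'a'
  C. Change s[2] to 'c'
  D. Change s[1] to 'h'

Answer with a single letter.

Option A: s[3]='b'->'g', delta=(7-2)*11^0 mod 257 = 5, hash=18+5 mod 257 = 23
Option B: s[1]='i'->'a', delta=(1-9)*11^2 mod 257 = 60, hash=18+60 mod 257 = 78
Option C: s[2]='e'->'c', delta=(3-5)*11^1 mod 257 = 235, hash=18+235 mod 257 = 253
Option D: s[1]='i'->'h', delta=(8-9)*11^2 mod 257 = 136, hash=18+136 mod 257 = 154 <-- target

Answer: D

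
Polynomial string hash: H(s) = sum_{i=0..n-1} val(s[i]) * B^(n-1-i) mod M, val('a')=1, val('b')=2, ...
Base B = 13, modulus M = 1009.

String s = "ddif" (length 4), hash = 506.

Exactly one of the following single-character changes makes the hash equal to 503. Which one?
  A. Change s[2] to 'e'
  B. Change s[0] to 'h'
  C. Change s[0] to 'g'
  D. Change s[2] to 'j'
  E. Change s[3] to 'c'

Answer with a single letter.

Option A: s[2]='i'->'e', delta=(5-9)*13^1 mod 1009 = 957, hash=506+957 mod 1009 = 454
Option B: s[0]='d'->'h', delta=(8-4)*13^3 mod 1009 = 716, hash=506+716 mod 1009 = 213
Option C: s[0]='d'->'g', delta=(7-4)*13^3 mod 1009 = 537, hash=506+537 mod 1009 = 34
Option D: s[2]='i'->'j', delta=(10-9)*13^1 mod 1009 = 13, hash=506+13 mod 1009 = 519
Option E: s[3]='f'->'c', delta=(3-6)*13^0 mod 1009 = 1006, hash=506+1006 mod 1009 = 503 <-- target

Answer: E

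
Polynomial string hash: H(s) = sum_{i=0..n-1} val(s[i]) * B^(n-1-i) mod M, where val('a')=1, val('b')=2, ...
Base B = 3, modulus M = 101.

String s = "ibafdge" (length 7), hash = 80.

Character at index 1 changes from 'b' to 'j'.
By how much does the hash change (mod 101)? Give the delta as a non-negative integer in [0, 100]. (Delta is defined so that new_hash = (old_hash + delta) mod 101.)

Delta formula: (val(new) - val(old)) * B^(n-1-k) mod M
  val('j') - val('b') = 10 - 2 = 8
  B^(n-1-k) = 3^5 mod 101 = 41
  Delta = 8 * 41 mod 101 = 25

Answer: 25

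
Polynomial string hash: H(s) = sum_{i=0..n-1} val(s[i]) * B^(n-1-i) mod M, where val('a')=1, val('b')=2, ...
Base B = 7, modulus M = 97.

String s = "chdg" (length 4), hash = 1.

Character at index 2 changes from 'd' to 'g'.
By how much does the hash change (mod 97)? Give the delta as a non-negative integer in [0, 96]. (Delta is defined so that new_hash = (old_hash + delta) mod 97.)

Answer: 21

Derivation:
Delta formula: (val(new) - val(old)) * B^(n-1-k) mod M
  val('g') - val('d') = 7 - 4 = 3
  B^(n-1-k) = 7^1 mod 97 = 7
  Delta = 3 * 7 mod 97 = 21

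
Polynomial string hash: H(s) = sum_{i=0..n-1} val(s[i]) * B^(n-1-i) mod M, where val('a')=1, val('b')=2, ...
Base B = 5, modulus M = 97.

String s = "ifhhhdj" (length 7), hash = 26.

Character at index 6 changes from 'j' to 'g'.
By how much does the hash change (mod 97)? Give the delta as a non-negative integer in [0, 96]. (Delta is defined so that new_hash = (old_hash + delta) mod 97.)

Delta formula: (val(new) - val(old)) * B^(n-1-k) mod M
  val('g') - val('j') = 7 - 10 = -3
  B^(n-1-k) = 5^0 mod 97 = 1
  Delta = -3 * 1 mod 97 = 94

Answer: 94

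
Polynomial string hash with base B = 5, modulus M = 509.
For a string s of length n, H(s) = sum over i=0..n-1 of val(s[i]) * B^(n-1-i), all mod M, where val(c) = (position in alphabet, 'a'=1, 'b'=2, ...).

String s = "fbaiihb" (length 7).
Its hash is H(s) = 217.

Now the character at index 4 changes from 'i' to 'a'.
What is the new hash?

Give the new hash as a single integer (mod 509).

Answer: 17

Derivation:
val('i') = 9, val('a') = 1
Position k = 4, exponent = n-1-k = 2
B^2 mod M = 5^2 mod 509 = 25
Delta = (1 - 9) * 25 mod 509 = 309
New hash = (217 + 309) mod 509 = 17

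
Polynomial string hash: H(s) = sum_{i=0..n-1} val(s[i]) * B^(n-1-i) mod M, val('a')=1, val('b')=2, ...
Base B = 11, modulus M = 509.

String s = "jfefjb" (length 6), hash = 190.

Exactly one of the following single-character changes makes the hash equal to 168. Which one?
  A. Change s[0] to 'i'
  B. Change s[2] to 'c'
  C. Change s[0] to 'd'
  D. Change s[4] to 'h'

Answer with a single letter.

Answer: D

Derivation:
Option A: s[0]='j'->'i', delta=(9-10)*11^5 mod 509 = 302, hash=190+302 mod 509 = 492
Option B: s[2]='e'->'c', delta=(3-5)*11^3 mod 509 = 392, hash=190+392 mod 509 = 73
Option C: s[0]='j'->'d', delta=(4-10)*11^5 mod 509 = 285, hash=190+285 mod 509 = 475
Option D: s[4]='j'->'h', delta=(8-10)*11^1 mod 509 = 487, hash=190+487 mod 509 = 168 <-- target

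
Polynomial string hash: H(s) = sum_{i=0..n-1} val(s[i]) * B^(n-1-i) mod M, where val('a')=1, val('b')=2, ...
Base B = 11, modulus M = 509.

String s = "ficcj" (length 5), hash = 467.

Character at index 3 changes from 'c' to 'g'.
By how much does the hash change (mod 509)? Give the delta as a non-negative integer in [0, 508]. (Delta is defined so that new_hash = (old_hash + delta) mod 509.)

Delta formula: (val(new) - val(old)) * B^(n-1-k) mod M
  val('g') - val('c') = 7 - 3 = 4
  B^(n-1-k) = 11^1 mod 509 = 11
  Delta = 4 * 11 mod 509 = 44

Answer: 44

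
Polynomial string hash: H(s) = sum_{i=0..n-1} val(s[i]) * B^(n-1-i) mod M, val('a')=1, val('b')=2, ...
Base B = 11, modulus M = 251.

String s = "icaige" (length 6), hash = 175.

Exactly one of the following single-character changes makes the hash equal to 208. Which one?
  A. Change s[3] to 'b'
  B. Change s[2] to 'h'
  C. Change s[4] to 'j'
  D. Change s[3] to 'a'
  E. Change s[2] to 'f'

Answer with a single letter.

Option A: s[3]='i'->'b', delta=(2-9)*11^2 mod 251 = 157, hash=175+157 mod 251 = 81
Option B: s[2]='a'->'h', delta=(8-1)*11^3 mod 251 = 30, hash=175+30 mod 251 = 205
Option C: s[4]='g'->'j', delta=(10-7)*11^1 mod 251 = 33, hash=175+33 mod 251 = 208 <-- target
Option D: s[3]='i'->'a', delta=(1-9)*11^2 mod 251 = 36, hash=175+36 mod 251 = 211
Option E: s[2]='a'->'f', delta=(6-1)*11^3 mod 251 = 129, hash=175+129 mod 251 = 53

Answer: C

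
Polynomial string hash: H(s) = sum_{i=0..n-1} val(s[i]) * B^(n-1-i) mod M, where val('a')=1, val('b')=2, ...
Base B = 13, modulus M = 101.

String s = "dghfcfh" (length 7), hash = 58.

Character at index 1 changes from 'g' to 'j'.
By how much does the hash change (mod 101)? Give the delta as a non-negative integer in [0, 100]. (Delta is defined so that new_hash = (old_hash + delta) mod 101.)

Answer: 51

Derivation:
Delta formula: (val(new) - val(old)) * B^(n-1-k) mod M
  val('j') - val('g') = 10 - 7 = 3
  B^(n-1-k) = 13^5 mod 101 = 17
  Delta = 3 * 17 mod 101 = 51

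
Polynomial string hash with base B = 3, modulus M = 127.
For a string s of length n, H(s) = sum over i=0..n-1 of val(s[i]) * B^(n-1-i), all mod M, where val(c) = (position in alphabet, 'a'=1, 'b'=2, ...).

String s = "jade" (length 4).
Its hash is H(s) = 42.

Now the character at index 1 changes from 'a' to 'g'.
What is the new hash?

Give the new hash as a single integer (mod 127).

Answer: 96

Derivation:
val('a') = 1, val('g') = 7
Position k = 1, exponent = n-1-k = 2
B^2 mod M = 3^2 mod 127 = 9
Delta = (7 - 1) * 9 mod 127 = 54
New hash = (42 + 54) mod 127 = 96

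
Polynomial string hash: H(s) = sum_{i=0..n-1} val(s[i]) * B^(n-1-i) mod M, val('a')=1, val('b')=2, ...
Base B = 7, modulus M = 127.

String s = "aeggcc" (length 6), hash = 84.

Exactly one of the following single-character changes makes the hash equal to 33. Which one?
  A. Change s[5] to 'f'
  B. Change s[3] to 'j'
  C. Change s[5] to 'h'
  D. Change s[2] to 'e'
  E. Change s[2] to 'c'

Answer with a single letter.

Answer: D

Derivation:
Option A: s[5]='c'->'f', delta=(6-3)*7^0 mod 127 = 3, hash=84+3 mod 127 = 87
Option B: s[3]='g'->'j', delta=(10-7)*7^2 mod 127 = 20, hash=84+20 mod 127 = 104
Option C: s[5]='c'->'h', delta=(8-3)*7^0 mod 127 = 5, hash=84+5 mod 127 = 89
Option D: s[2]='g'->'e', delta=(5-7)*7^3 mod 127 = 76, hash=84+76 mod 127 = 33 <-- target
Option E: s[2]='g'->'c', delta=(3-7)*7^3 mod 127 = 25, hash=84+25 mod 127 = 109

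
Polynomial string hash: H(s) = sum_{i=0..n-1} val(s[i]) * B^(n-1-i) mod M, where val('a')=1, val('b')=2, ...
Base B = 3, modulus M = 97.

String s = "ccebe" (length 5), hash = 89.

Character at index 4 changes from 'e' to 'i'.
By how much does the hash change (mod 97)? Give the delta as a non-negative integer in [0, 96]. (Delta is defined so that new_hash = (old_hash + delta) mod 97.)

Delta formula: (val(new) - val(old)) * B^(n-1-k) mod M
  val('i') - val('e') = 9 - 5 = 4
  B^(n-1-k) = 3^0 mod 97 = 1
  Delta = 4 * 1 mod 97 = 4

Answer: 4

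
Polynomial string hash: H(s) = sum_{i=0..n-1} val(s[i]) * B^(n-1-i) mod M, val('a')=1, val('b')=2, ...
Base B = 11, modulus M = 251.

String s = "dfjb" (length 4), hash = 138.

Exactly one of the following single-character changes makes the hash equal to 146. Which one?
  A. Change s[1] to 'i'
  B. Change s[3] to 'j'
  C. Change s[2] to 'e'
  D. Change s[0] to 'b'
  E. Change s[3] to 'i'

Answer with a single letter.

Option A: s[1]='f'->'i', delta=(9-6)*11^2 mod 251 = 112, hash=138+112 mod 251 = 250
Option B: s[3]='b'->'j', delta=(10-2)*11^0 mod 251 = 8, hash=138+8 mod 251 = 146 <-- target
Option C: s[2]='j'->'e', delta=(5-10)*11^1 mod 251 = 196, hash=138+196 mod 251 = 83
Option D: s[0]='d'->'b', delta=(2-4)*11^3 mod 251 = 99, hash=138+99 mod 251 = 237
Option E: s[3]='b'->'i', delta=(9-2)*11^0 mod 251 = 7, hash=138+7 mod 251 = 145

Answer: B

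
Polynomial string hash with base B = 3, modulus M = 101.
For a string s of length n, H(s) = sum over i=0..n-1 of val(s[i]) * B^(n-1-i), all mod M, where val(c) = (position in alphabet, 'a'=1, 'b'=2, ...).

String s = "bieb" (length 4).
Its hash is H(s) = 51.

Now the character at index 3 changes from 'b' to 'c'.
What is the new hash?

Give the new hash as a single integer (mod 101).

Answer: 52

Derivation:
val('b') = 2, val('c') = 3
Position k = 3, exponent = n-1-k = 0
B^0 mod M = 3^0 mod 101 = 1
Delta = (3 - 2) * 1 mod 101 = 1
New hash = (51 + 1) mod 101 = 52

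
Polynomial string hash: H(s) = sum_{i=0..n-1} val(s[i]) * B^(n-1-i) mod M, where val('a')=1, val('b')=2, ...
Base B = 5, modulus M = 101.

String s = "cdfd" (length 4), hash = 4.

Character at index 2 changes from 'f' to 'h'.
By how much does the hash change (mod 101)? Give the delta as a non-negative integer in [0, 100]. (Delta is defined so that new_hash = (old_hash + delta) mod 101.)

Answer: 10

Derivation:
Delta formula: (val(new) - val(old)) * B^(n-1-k) mod M
  val('h') - val('f') = 8 - 6 = 2
  B^(n-1-k) = 5^1 mod 101 = 5
  Delta = 2 * 5 mod 101 = 10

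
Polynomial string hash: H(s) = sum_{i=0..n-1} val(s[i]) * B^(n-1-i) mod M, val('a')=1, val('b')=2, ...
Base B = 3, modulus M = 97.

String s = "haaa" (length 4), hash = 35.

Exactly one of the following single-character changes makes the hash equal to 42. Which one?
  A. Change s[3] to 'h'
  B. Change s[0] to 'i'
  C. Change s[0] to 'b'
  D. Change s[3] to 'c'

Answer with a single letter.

Option A: s[3]='a'->'h', delta=(8-1)*3^0 mod 97 = 7, hash=35+7 mod 97 = 42 <-- target
Option B: s[0]='h'->'i', delta=(9-8)*3^3 mod 97 = 27, hash=35+27 mod 97 = 62
Option C: s[0]='h'->'b', delta=(2-8)*3^3 mod 97 = 32, hash=35+32 mod 97 = 67
Option D: s[3]='a'->'c', delta=(3-1)*3^0 mod 97 = 2, hash=35+2 mod 97 = 37

Answer: A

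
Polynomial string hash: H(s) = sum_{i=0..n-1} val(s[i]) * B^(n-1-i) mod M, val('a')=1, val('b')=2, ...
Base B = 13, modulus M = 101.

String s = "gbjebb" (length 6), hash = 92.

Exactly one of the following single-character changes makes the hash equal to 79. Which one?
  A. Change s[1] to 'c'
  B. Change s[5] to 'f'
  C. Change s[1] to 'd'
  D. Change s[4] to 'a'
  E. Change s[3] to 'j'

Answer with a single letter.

Option A: s[1]='b'->'c', delta=(3-2)*13^4 mod 101 = 79, hash=92+79 mod 101 = 70
Option B: s[5]='b'->'f', delta=(6-2)*13^0 mod 101 = 4, hash=92+4 mod 101 = 96
Option C: s[1]='b'->'d', delta=(4-2)*13^4 mod 101 = 57, hash=92+57 mod 101 = 48
Option D: s[4]='b'->'a', delta=(1-2)*13^1 mod 101 = 88, hash=92+88 mod 101 = 79 <-- target
Option E: s[3]='e'->'j', delta=(10-5)*13^2 mod 101 = 37, hash=92+37 mod 101 = 28

Answer: D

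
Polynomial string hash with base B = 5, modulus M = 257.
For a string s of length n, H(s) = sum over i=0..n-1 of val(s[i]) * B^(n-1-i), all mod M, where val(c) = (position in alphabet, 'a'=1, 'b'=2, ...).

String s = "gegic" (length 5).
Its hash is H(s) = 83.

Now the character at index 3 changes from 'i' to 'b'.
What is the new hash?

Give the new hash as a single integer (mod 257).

val('i') = 9, val('b') = 2
Position k = 3, exponent = n-1-k = 1
B^1 mod M = 5^1 mod 257 = 5
Delta = (2 - 9) * 5 mod 257 = 222
New hash = (83 + 222) mod 257 = 48

Answer: 48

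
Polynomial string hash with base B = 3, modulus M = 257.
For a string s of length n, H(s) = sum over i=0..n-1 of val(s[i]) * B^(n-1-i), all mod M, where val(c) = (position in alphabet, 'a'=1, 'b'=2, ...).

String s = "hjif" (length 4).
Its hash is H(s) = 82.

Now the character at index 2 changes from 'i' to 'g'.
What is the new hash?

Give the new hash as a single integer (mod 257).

val('i') = 9, val('g') = 7
Position k = 2, exponent = n-1-k = 1
B^1 mod M = 3^1 mod 257 = 3
Delta = (7 - 9) * 3 mod 257 = 251
New hash = (82 + 251) mod 257 = 76

Answer: 76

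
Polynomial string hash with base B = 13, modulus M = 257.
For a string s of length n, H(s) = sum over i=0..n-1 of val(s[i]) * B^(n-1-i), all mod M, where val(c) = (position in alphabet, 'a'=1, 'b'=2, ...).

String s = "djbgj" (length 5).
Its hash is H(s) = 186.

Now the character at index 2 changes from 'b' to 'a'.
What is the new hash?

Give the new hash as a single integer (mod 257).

val('b') = 2, val('a') = 1
Position k = 2, exponent = n-1-k = 2
B^2 mod M = 13^2 mod 257 = 169
Delta = (1 - 2) * 169 mod 257 = 88
New hash = (186 + 88) mod 257 = 17

Answer: 17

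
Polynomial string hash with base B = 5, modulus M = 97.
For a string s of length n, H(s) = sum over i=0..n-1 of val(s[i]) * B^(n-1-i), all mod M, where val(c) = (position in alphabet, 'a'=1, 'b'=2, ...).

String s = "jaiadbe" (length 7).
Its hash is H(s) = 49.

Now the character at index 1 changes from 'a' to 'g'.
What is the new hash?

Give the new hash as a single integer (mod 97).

Answer: 78

Derivation:
val('a') = 1, val('g') = 7
Position k = 1, exponent = n-1-k = 5
B^5 mod M = 5^5 mod 97 = 21
Delta = (7 - 1) * 21 mod 97 = 29
New hash = (49 + 29) mod 97 = 78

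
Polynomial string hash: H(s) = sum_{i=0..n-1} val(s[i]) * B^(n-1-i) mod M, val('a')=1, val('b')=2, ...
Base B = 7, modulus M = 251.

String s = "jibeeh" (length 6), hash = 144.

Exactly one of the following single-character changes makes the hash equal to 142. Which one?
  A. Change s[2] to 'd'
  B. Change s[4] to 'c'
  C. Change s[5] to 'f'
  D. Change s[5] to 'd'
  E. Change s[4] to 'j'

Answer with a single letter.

Answer: C

Derivation:
Option A: s[2]='b'->'d', delta=(4-2)*7^3 mod 251 = 184, hash=144+184 mod 251 = 77
Option B: s[4]='e'->'c', delta=(3-5)*7^1 mod 251 = 237, hash=144+237 mod 251 = 130
Option C: s[5]='h'->'f', delta=(6-8)*7^0 mod 251 = 249, hash=144+249 mod 251 = 142 <-- target
Option D: s[5]='h'->'d', delta=(4-8)*7^0 mod 251 = 247, hash=144+247 mod 251 = 140
Option E: s[4]='e'->'j', delta=(10-5)*7^1 mod 251 = 35, hash=144+35 mod 251 = 179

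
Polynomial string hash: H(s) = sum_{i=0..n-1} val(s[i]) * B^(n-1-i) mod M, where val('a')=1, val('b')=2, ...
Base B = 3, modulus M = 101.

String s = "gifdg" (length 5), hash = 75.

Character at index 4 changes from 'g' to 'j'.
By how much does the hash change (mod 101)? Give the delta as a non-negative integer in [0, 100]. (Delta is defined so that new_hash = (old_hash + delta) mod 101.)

Answer: 3

Derivation:
Delta formula: (val(new) - val(old)) * B^(n-1-k) mod M
  val('j') - val('g') = 10 - 7 = 3
  B^(n-1-k) = 3^0 mod 101 = 1
  Delta = 3 * 1 mod 101 = 3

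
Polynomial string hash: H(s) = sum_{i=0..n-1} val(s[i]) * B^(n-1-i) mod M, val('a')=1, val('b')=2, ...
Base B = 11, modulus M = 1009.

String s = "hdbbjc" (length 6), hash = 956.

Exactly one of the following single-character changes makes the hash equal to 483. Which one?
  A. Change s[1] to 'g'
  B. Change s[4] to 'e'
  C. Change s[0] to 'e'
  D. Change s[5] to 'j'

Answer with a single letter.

Answer: A

Derivation:
Option A: s[1]='d'->'g', delta=(7-4)*11^4 mod 1009 = 536, hash=956+536 mod 1009 = 483 <-- target
Option B: s[4]='j'->'e', delta=(5-10)*11^1 mod 1009 = 954, hash=956+954 mod 1009 = 901
Option C: s[0]='h'->'e', delta=(5-8)*11^5 mod 1009 = 158, hash=956+158 mod 1009 = 105
Option D: s[5]='c'->'j', delta=(10-3)*11^0 mod 1009 = 7, hash=956+7 mod 1009 = 963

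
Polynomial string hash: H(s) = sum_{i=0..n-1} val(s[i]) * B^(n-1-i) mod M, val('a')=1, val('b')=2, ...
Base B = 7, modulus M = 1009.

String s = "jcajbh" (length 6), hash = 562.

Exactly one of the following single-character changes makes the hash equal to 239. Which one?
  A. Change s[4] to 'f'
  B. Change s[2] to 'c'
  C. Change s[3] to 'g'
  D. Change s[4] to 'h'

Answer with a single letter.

Answer: B

Derivation:
Option A: s[4]='b'->'f', delta=(6-2)*7^1 mod 1009 = 28, hash=562+28 mod 1009 = 590
Option B: s[2]='a'->'c', delta=(3-1)*7^3 mod 1009 = 686, hash=562+686 mod 1009 = 239 <-- target
Option C: s[3]='j'->'g', delta=(7-10)*7^2 mod 1009 = 862, hash=562+862 mod 1009 = 415
Option D: s[4]='b'->'h', delta=(8-2)*7^1 mod 1009 = 42, hash=562+42 mod 1009 = 604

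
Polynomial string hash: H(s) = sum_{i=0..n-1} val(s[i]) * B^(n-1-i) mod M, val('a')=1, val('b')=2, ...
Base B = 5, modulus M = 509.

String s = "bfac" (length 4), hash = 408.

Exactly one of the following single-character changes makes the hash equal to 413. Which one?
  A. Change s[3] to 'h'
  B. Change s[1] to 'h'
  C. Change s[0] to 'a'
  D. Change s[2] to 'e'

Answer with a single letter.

Option A: s[3]='c'->'h', delta=(8-3)*5^0 mod 509 = 5, hash=408+5 mod 509 = 413 <-- target
Option B: s[1]='f'->'h', delta=(8-6)*5^2 mod 509 = 50, hash=408+50 mod 509 = 458
Option C: s[0]='b'->'a', delta=(1-2)*5^3 mod 509 = 384, hash=408+384 mod 509 = 283
Option D: s[2]='a'->'e', delta=(5-1)*5^1 mod 509 = 20, hash=408+20 mod 509 = 428

Answer: A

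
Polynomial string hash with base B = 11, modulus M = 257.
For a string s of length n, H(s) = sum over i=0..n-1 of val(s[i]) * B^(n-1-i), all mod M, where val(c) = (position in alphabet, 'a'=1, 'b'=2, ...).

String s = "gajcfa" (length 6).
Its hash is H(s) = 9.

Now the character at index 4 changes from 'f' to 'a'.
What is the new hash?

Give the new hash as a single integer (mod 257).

Answer: 211

Derivation:
val('f') = 6, val('a') = 1
Position k = 4, exponent = n-1-k = 1
B^1 mod M = 11^1 mod 257 = 11
Delta = (1 - 6) * 11 mod 257 = 202
New hash = (9 + 202) mod 257 = 211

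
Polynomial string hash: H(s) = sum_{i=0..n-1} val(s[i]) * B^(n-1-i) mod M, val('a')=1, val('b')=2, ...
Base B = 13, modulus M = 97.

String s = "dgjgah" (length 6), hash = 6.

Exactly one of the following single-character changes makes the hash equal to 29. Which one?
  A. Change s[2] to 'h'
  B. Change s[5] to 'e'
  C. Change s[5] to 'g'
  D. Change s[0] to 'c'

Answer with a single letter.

Option A: s[2]='j'->'h', delta=(8-10)*13^3 mod 97 = 68, hash=6+68 mod 97 = 74
Option B: s[5]='h'->'e', delta=(5-8)*13^0 mod 97 = 94, hash=6+94 mod 97 = 3
Option C: s[5]='h'->'g', delta=(7-8)*13^0 mod 97 = 96, hash=6+96 mod 97 = 5
Option D: s[0]='d'->'c', delta=(3-4)*13^5 mod 97 = 23, hash=6+23 mod 97 = 29 <-- target

Answer: D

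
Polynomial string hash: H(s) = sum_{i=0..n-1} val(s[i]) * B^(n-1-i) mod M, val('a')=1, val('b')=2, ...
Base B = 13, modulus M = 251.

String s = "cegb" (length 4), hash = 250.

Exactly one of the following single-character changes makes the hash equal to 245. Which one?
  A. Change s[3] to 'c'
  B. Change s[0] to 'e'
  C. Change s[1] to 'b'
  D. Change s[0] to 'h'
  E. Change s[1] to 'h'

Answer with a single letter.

Answer: C

Derivation:
Option A: s[3]='b'->'c', delta=(3-2)*13^0 mod 251 = 1, hash=250+1 mod 251 = 0
Option B: s[0]='c'->'e', delta=(5-3)*13^3 mod 251 = 127, hash=250+127 mod 251 = 126
Option C: s[1]='e'->'b', delta=(2-5)*13^2 mod 251 = 246, hash=250+246 mod 251 = 245 <-- target
Option D: s[0]='c'->'h', delta=(8-3)*13^3 mod 251 = 192, hash=250+192 mod 251 = 191
Option E: s[1]='e'->'h', delta=(8-5)*13^2 mod 251 = 5, hash=250+5 mod 251 = 4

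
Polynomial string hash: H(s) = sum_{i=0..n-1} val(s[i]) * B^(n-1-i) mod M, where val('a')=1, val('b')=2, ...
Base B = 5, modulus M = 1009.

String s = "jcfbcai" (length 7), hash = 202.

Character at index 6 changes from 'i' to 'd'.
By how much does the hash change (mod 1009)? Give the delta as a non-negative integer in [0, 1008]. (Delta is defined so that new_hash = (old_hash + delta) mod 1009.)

Answer: 1004

Derivation:
Delta formula: (val(new) - val(old)) * B^(n-1-k) mod M
  val('d') - val('i') = 4 - 9 = -5
  B^(n-1-k) = 5^0 mod 1009 = 1
  Delta = -5 * 1 mod 1009 = 1004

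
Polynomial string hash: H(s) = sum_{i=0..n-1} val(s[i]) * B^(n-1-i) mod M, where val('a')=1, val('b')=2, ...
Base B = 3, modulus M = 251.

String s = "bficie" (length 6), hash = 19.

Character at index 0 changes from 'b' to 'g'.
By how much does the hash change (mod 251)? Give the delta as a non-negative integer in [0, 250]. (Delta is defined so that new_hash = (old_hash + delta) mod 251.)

Delta formula: (val(new) - val(old)) * B^(n-1-k) mod M
  val('g') - val('b') = 7 - 2 = 5
  B^(n-1-k) = 3^5 mod 251 = 243
  Delta = 5 * 243 mod 251 = 211

Answer: 211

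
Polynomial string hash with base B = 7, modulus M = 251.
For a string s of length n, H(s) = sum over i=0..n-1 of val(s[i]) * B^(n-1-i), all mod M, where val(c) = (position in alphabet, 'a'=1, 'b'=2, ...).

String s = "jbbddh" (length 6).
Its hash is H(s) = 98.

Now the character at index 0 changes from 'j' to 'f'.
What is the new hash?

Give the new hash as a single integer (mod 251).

val('j') = 10, val('f') = 6
Position k = 0, exponent = n-1-k = 5
B^5 mod M = 7^5 mod 251 = 241
Delta = (6 - 10) * 241 mod 251 = 40
New hash = (98 + 40) mod 251 = 138

Answer: 138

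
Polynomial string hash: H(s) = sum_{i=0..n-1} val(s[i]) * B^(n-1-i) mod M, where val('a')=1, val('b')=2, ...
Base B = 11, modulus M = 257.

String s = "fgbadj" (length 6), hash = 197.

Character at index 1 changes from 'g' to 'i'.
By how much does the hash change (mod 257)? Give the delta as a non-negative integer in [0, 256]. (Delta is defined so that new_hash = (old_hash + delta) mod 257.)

Delta formula: (val(new) - val(old)) * B^(n-1-k) mod M
  val('i') - val('g') = 9 - 7 = 2
  B^(n-1-k) = 11^4 mod 257 = 249
  Delta = 2 * 249 mod 257 = 241

Answer: 241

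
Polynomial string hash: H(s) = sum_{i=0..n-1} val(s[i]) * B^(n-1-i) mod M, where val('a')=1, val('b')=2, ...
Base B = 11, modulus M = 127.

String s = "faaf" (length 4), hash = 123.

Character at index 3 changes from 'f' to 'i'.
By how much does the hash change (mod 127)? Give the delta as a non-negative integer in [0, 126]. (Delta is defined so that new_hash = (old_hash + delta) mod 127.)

Delta formula: (val(new) - val(old)) * B^(n-1-k) mod M
  val('i') - val('f') = 9 - 6 = 3
  B^(n-1-k) = 11^0 mod 127 = 1
  Delta = 3 * 1 mod 127 = 3

Answer: 3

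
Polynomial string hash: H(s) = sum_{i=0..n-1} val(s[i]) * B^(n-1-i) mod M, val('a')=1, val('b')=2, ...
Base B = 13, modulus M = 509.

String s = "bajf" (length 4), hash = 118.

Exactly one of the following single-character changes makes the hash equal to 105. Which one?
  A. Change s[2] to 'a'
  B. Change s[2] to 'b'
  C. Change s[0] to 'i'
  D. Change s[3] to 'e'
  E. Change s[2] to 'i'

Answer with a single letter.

Option A: s[2]='j'->'a', delta=(1-10)*13^1 mod 509 = 392, hash=118+392 mod 509 = 1
Option B: s[2]='j'->'b', delta=(2-10)*13^1 mod 509 = 405, hash=118+405 mod 509 = 14
Option C: s[0]='b'->'i', delta=(9-2)*13^3 mod 509 = 109, hash=118+109 mod 509 = 227
Option D: s[3]='f'->'e', delta=(5-6)*13^0 mod 509 = 508, hash=118+508 mod 509 = 117
Option E: s[2]='j'->'i', delta=(9-10)*13^1 mod 509 = 496, hash=118+496 mod 509 = 105 <-- target

Answer: E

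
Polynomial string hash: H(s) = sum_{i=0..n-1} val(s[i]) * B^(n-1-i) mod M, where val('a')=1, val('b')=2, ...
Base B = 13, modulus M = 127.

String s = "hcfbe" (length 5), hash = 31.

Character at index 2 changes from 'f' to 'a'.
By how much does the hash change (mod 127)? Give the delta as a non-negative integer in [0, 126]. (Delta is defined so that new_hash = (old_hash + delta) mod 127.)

Answer: 44

Derivation:
Delta formula: (val(new) - val(old)) * B^(n-1-k) mod M
  val('a') - val('f') = 1 - 6 = -5
  B^(n-1-k) = 13^2 mod 127 = 42
  Delta = -5 * 42 mod 127 = 44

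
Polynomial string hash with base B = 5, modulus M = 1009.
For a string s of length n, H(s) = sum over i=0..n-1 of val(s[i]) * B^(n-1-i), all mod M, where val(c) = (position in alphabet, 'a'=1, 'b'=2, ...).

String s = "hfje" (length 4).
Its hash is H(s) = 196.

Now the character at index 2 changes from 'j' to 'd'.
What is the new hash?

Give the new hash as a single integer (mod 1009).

val('j') = 10, val('d') = 4
Position k = 2, exponent = n-1-k = 1
B^1 mod M = 5^1 mod 1009 = 5
Delta = (4 - 10) * 5 mod 1009 = 979
New hash = (196 + 979) mod 1009 = 166

Answer: 166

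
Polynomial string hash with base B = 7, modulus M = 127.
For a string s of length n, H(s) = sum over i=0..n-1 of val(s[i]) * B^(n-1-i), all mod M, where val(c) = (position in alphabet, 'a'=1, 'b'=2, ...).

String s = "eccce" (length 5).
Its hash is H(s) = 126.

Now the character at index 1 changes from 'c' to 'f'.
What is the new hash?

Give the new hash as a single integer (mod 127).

val('c') = 3, val('f') = 6
Position k = 1, exponent = n-1-k = 3
B^3 mod M = 7^3 mod 127 = 89
Delta = (6 - 3) * 89 mod 127 = 13
New hash = (126 + 13) mod 127 = 12

Answer: 12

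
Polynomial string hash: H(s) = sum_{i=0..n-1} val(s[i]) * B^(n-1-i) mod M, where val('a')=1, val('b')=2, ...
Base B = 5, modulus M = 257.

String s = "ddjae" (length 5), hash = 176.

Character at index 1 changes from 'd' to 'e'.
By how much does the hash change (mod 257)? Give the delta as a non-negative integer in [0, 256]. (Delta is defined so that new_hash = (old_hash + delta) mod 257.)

Answer: 125

Derivation:
Delta formula: (val(new) - val(old)) * B^(n-1-k) mod M
  val('e') - val('d') = 5 - 4 = 1
  B^(n-1-k) = 5^3 mod 257 = 125
  Delta = 1 * 125 mod 257 = 125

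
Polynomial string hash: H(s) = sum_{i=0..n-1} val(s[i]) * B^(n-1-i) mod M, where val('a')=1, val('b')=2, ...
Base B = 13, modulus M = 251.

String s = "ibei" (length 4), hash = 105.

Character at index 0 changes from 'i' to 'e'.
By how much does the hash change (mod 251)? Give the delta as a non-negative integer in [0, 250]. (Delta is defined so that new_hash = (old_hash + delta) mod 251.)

Delta formula: (val(new) - val(old)) * B^(n-1-k) mod M
  val('e') - val('i') = 5 - 9 = -4
  B^(n-1-k) = 13^3 mod 251 = 189
  Delta = -4 * 189 mod 251 = 248

Answer: 248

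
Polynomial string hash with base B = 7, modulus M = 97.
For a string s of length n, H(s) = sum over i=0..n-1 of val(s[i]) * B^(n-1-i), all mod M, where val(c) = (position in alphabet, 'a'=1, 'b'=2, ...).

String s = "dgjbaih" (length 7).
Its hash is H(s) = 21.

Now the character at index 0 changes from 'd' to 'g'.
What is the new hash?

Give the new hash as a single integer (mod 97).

Answer: 82

Derivation:
val('d') = 4, val('g') = 7
Position k = 0, exponent = n-1-k = 6
B^6 mod M = 7^6 mod 97 = 85
Delta = (7 - 4) * 85 mod 97 = 61
New hash = (21 + 61) mod 97 = 82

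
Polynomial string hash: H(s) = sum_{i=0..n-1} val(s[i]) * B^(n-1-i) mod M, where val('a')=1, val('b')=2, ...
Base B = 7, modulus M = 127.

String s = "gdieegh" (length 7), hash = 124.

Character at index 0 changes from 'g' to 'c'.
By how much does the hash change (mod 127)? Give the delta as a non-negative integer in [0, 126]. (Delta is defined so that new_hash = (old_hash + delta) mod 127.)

Delta formula: (val(new) - val(old)) * B^(n-1-k) mod M
  val('c') - val('g') = 3 - 7 = -4
  B^(n-1-k) = 7^6 mod 127 = 47
  Delta = -4 * 47 mod 127 = 66

Answer: 66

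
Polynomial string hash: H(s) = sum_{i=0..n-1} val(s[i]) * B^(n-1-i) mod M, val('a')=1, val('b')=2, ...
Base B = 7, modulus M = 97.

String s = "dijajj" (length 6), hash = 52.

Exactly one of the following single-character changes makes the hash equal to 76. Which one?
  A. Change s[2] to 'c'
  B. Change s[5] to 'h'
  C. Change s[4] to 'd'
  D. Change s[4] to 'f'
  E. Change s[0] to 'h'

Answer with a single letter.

Answer: A

Derivation:
Option A: s[2]='j'->'c', delta=(3-10)*7^3 mod 97 = 24, hash=52+24 mod 97 = 76 <-- target
Option B: s[5]='j'->'h', delta=(8-10)*7^0 mod 97 = 95, hash=52+95 mod 97 = 50
Option C: s[4]='j'->'d', delta=(4-10)*7^1 mod 97 = 55, hash=52+55 mod 97 = 10
Option D: s[4]='j'->'f', delta=(6-10)*7^1 mod 97 = 69, hash=52+69 mod 97 = 24
Option E: s[0]='d'->'h', delta=(8-4)*7^5 mod 97 = 7, hash=52+7 mod 97 = 59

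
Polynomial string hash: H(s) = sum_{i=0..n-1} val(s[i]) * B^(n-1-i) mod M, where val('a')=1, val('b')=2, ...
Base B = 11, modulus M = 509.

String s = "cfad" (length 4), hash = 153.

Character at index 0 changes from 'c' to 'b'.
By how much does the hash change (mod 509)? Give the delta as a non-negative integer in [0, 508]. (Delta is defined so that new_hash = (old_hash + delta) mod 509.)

Delta formula: (val(new) - val(old)) * B^(n-1-k) mod M
  val('b') - val('c') = 2 - 3 = -1
  B^(n-1-k) = 11^3 mod 509 = 313
  Delta = -1 * 313 mod 509 = 196

Answer: 196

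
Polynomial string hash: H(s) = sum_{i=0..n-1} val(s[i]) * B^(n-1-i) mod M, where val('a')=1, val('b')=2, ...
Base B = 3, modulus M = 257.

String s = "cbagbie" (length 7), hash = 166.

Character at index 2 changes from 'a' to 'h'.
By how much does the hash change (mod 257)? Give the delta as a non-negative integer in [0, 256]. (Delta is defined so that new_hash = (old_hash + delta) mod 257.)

Delta formula: (val(new) - val(old)) * B^(n-1-k) mod M
  val('h') - val('a') = 8 - 1 = 7
  B^(n-1-k) = 3^4 mod 257 = 81
  Delta = 7 * 81 mod 257 = 53

Answer: 53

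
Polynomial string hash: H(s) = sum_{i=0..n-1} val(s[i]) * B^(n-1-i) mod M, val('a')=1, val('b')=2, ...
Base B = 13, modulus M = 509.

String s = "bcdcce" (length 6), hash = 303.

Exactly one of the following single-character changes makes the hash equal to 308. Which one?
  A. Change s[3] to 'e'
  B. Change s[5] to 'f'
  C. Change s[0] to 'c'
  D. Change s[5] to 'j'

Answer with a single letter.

Option A: s[3]='c'->'e', delta=(5-3)*13^2 mod 509 = 338, hash=303+338 mod 509 = 132
Option B: s[5]='e'->'f', delta=(6-5)*13^0 mod 509 = 1, hash=303+1 mod 509 = 304
Option C: s[0]='b'->'c', delta=(3-2)*13^5 mod 509 = 232, hash=303+232 mod 509 = 26
Option D: s[5]='e'->'j', delta=(10-5)*13^0 mod 509 = 5, hash=303+5 mod 509 = 308 <-- target

Answer: D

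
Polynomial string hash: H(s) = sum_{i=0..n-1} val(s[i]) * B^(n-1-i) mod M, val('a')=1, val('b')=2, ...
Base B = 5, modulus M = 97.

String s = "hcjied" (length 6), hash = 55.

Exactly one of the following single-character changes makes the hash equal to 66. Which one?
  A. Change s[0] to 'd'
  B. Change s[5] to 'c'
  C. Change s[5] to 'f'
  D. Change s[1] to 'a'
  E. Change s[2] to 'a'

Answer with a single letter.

Answer: D

Derivation:
Option A: s[0]='h'->'d', delta=(4-8)*5^5 mod 97 = 13, hash=55+13 mod 97 = 68
Option B: s[5]='d'->'c', delta=(3-4)*5^0 mod 97 = 96, hash=55+96 mod 97 = 54
Option C: s[5]='d'->'f', delta=(6-4)*5^0 mod 97 = 2, hash=55+2 mod 97 = 57
Option D: s[1]='c'->'a', delta=(1-3)*5^4 mod 97 = 11, hash=55+11 mod 97 = 66 <-- target
Option E: s[2]='j'->'a', delta=(1-10)*5^3 mod 97 = 39, hash=55+39 mod 97 = 94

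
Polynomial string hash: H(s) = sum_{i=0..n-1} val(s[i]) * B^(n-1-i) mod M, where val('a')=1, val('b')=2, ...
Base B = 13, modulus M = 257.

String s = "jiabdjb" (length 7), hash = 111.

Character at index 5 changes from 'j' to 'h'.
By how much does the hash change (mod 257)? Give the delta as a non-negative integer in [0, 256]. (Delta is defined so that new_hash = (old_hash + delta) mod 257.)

Delta formula: (val(new) - val(old)) * B^(n-1-k) mod M
  val('h') - val('j') = 8 - 10 = -2
  B^(n-1-k) = 13^1 mod 257 = 13
  Delta = -2 * 13 mod 257 = 231

Answer: 231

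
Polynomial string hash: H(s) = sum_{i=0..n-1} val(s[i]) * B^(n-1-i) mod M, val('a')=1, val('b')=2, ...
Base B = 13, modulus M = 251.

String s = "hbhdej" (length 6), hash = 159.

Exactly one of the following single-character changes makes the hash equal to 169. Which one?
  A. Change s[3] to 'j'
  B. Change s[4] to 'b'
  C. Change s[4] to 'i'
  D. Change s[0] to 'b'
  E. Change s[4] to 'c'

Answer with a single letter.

Answer: A

Derivation:
Option A: s[3]='d'->'j', delta=(10-4)*13^2 mod 251 = 10, hash=159+10 mod 251 = 169 <-- target
Option B: s[4]='e'->'b', delta=(2-5)*13^1 mod 251 = 212, hash=159+212 mod 251 = 120
Option C: s[4]='e'->'i', delta=(9-5)*13^1 mod 251 = 52, hash=159+52 mod 251 = 211
Option D: s[0]='h'->'b', delta=(2-8)*13^5 mod 251 = 118, hash=159+118 mod 251 = 26
Option E: s[4]='e'->'c', delta=(3-5)*13^1 mod 251 = 225, hash=159+225 mod 251 = 133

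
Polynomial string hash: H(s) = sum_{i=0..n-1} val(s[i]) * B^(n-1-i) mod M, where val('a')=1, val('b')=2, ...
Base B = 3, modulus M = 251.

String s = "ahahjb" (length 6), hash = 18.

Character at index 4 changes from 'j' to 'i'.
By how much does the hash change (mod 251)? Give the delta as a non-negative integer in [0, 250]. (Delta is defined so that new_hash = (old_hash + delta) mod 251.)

Answer: 248

Derivation:
Delta formula: (val(new) - val(old)) * B^(n-1-k) mod M
  val('i') - val('j') = 9 - 10 = -1
  B^(n-1-k) = 3^1 mod 251 = 3
  Delta = -1 * 3 mod 251 = 248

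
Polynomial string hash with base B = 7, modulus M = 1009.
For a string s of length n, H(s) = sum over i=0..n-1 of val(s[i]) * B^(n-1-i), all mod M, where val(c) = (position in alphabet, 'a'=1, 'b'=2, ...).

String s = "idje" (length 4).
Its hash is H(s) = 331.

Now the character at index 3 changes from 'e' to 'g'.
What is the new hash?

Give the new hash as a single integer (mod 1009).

val('e') = 5, val('g') = 7
Position k = 3, exponent = n-1-k = 0
B^0 mod M = 7^0 mod 1009 = 1
Delta = (7 - 5) * 1 mod 1009 = 2
New hash = (331 + 2) mod 1009 = 333

Answer: 333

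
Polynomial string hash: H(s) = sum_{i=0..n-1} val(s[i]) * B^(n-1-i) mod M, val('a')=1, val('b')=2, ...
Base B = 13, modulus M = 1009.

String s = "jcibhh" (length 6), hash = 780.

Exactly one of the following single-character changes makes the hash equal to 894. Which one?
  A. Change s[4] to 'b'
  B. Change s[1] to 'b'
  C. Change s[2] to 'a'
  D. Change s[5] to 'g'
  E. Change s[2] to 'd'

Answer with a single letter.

Answer: E

Derivation:
Option A: s[4]='h'->'b', delta=(2-8)*13^1 mod 1009 = 931, hash=780+931 mod 1009 = 702
Option B: s[1]='c'->'b', delta=(2-3)*13^4 mod 1009 = 700, hash=780+700 mod 1009 = 471
Option C: s[2]='i'->'a', delta=(1-9)*13^3 mod 1009 = 586, hash=780+586 mod 1009 = 357
Option D: s[5]='h'->'g', delta=(7-8)*13^0 mod 1009 = 1008, hash=780+1008 mod 1009 = 779
Option E: s[2]='i'->'d', delta=(4-9)*13^3 mod 1009 = 114, hash=780+114 mod 1009 = 894 <-- target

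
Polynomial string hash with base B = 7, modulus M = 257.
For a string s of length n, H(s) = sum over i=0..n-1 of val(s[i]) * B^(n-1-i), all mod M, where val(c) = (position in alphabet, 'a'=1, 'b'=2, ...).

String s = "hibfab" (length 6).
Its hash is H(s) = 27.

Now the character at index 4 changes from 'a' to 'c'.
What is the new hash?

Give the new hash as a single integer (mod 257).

Answer: 41

Derivation:
val('a') = 1, val('c') = 3
Position k = 4, exponent = n-1-k = 1
B^1 mod M = 7^1 mod 257 = 7
Delta = (3 - 1) * 7 mod 257 = 14
New hash = (27 + 14) mod 257 = 41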